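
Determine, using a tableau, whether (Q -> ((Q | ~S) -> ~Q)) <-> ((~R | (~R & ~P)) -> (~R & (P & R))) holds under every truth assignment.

Assume the negation and expand:
Initial set: {~((Q -> ((Q | ~S) -> ~Q)) <-> ((~R | (~R & ~P)) -> (~R & (P & R))))}.
~((Q -> ((Q | ~S) -> ~Q)) <-> ((~R | (~R & ~P)) -> (~R & (P & R)))): β-rule — branch into (Q -> ((Q | ~S) -> ~Q)), ~((~R | (~R & ~P)) -> (~R & (P & R)))  //  ~(Q -> ((Q | ~S) -> ~Q)), ((~R | (~R & ~P)) -> (~R & (P & R))).
  branch 1 (add (Q -> ((Q | ~S) -> ~Q)), ~((~R | (~R & ~P)) -> (~R & (P & R)))):
    ~((~R | (~R & ~P)) -> (~R & (P & R))): α-rule — add (~R | (~R & ~P)), ~(~R & (P & R)).
    (Q -> ((Q | ~S) -> ~Q)): β-rule — branch into ~Q  //  ((Q | ~S) -> ~Q).
      branch 1.1 (add ~Q):
        (~R | (~R & ~P)): β-rule — branch into ~R  //  (~R & ~P).
          branch 1.1.1 (add ~R):
            ~(~R & (P & R)): β-rule — branch into ~~R  //  ~(P & R).
              branch 1.1.1.1 (add ~~R):
                × closes — contains both R and ~R.
              branch 1.1.1.2 (add ~(P & R)):
                ~(P & R): β-rule — branch into ~P  //  ~R.
                  branch 1.1.1.2.1 (add ~P):
                    ○ open, literals {P=F, Q=F, R=F}.
                  branch 1.1.1.2.2 (add ~R):
                    ○ open, literals {Q=F, R=F}.
          branch 1.1.2 (add (~R & ~P)):
            (~R & ~P): α-rule — add ~R, ~P.
            ~(~R & (P & R)): β-rule — branch into ~~R  //  ~(P & R).
              branch 1.1.2.1 (add ~~R):
                × closes — contains both R and ~R.
              branch 1.1.2.2 (add ~(P & R)):
                ~(P & R): β-rule — branch into ~P  //  ~R.
                  branch 1.1.2.2.1 (add ~P):
                    ○ open, literals {P=F, Q=F, R=F}.
                  branch 1.1.2.2.2 (add ~R):
                    ○ open, literals {P=F, Q=F, R=F}.
      branch 1.2 (add ((Q | ~S) -> ~Q)):
        (~R | (~R & ~P)): β-rule — branch into ~R  //  (~R & ~P).
          branch 1.2.1 (add ~R):
            ~(~R & (P & R)): β-rule — branch into ~~R  //  ~(P & R).
              branch 1.2.1.1 (add ~~R):
                × closes — contains both R and ~R.
              branch 1.2.1.2 (add ~(P & R)):
                ((Q | ~S) -> ~Q): β-rule — branch into ~(Q | ~S)  //  ~Q.
                  branch 1.2.1.2.1 (add ~(Q | ~S)):
                    ~(Q | ~S): α-rule — add ~Q, ~~S.
                    ~(P & R): β-rule — branch into ~P  //  ~R.
                      branch 1.2.1.2.1.1 (add ~P):
                        ○ open, literals {P=F, Q=F, R=F, S=T}.
                      branch 1.2.1.2.1.2 (add ~R):
                        ○ open, literals {Q=F, R=F, S=T}.
                  branch 1.2.1.2.2 (add ~Q):
                    ~(P & R): β-rule — branch into ~P  //  ~R.
                      branch 1.2.1.2.2.1 (add ~P):
                        ○ open, literals {P=F, Q=F, R=F}.
                      branch 1.2.1.2.2.2 (add ~R):
                        ○ open, literals {Q=F, R=F}.
          branch 1.2.2 (add (~R & ~P)):
            (~R & ~P): α-rule — add ~R, ~P.
            ~(~R & (P & R)): β-rule — branch into ~~R  //  ~(P & R).
              branch 1.2.2.1 (add ~~R):
                × closes — contains both R and ~R.
              branch 1.2.2.2 (add ~(P & R)):
                ((Q | ~S) -> ~Q): β-rule — branch into ~(Q | ~S)  //  ~Q.
                  branch 1.2.2.2.1 (add ~(Q | ~S)):
                    ~(Q | ~S): α-rule — add ~Q, ~~S.
                    ~(P & R): β-rule — branch into ~P  //  ~R.
                      branch 1.2.2.2.1.1 (add ~P):
                        ○ open, literals {P=F, Q=F, R=F, S=T}.
                      branch 1.2.2.2.1.2 (add ~R):
                        ○ open, literals {P=F, Q=F, R=F, S=T}.
                  branch 1.2.2.2.2 (add ~Q):
                    ~(P & R): β-rule — branch into ~P  //  ~R.
                      branch 1.2.2.2.2.1 (add ~P):
                        ○ open, literals {P=F, Q=F, R=F}.
                      branch 1.2.2.2.2.2 (add ~R):
                        ○ open, literals {P=F, Q=F, R=F}.
  branch 2 (add ~(Q -> ((Q | ~S) -> ~Q)), ((~R | (~R & ~P)) -> (~R & (P & R)))):
    ~(Q -> ((Q | ~S) -> ~Q)): α-rule — add Q, ~((Q | ~S) -> ~Q).
    ~((Q | ~S) -> ~Q): α-rule — add (Q | ~S), ~~Q.
    ((~R | (~R & ~P)) -> (~R & (P & R))): β-rule — branch into ~(~R | (~R & ~P))  //  (~R & (P & R)).
      branch 2.1 (add ~(~R | (~R & ~P))):
        ~(~R | (~R & ~P)): α-rule — add ~~R, ~(~R & ~P).
        (Q | ~S): β-rule — branch into Q  //  ~S.
          branch 2.1.1 (add Q):
            ~(~R & ~P): β-rule — branch into ~~R  //  ~~P.
              branch 2.1.1.1 (add ~~R):
                ○ open, literals {Q=T, R=T}.
              branch 2.1.1.2 (add ~~P):
                ○ open, literals {P=T, Q=T, R=T}.
          branch 2.1.2 (add ~S):
            ~(~R & ~P): β-rule — branch into ~~R  //  ~~P.
              branch 2.1.2.1 (add ~~R):
                ○ open, literals {Q=T, R=T, S=F}.
              branch 2.1.2.2 (add ~~P):
                ○ open, literals {P=T, Q=T, R=T, S=F}.
      branch 2.2 (add (~R & (P & R))):
        (~R & (P & R)): α-rule — add ~R, (P & R).
        (P & R): α-rule — add P, R.
        × closes — contains both R and ~R.
5 branches closed, 16 open.
An open branch gives a countermodel: P=F, Q=F, R=F (unmentioned atoms arbitrary); under it the original formula is false.

Not valid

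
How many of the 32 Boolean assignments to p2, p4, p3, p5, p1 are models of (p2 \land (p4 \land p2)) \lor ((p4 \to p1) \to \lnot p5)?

22

Initial set: {T ((p2 \land (p4 \land p2)) \lor ((p4 \to p1) \to \lnot p5))}.
T ((p2 \land (p4 \land p2)) \lor ((p4 \to p1) \to \lnot p5)): β-rule — branch into T (p2 \land (p4 \land p2))  //  T ((p4 \to p1) \to \lnot p5).
  branch 1 (add T (p2 \land (p4 \land p2))):
    T (p2 \land (p4 \land p2)): α-rule — add T p2, T (p4 \land p2).
    T (p4 \land p2): α-rule — add T p4, T p2.
    ○ open, literals {p2=T, p4=T}.
  branch 2 (add T ((p4 \to p1) \to \lnot p5)):
    T ((p4 \to p1) \to \lnot p5): β-rule — branch into F (p4 \to p1)  //  T \lnot p5.
      branch 2.1 (add F (p4 \to p1)):
        F (p4 \to p1): α-rule — add T p4, F p1.
        ○ open, literals {p1=F, p4=T}.
      branch 2.2 (add T \lnot p5):
        ○ open, literals {p5=F}.
0 branches closed, 3 open.
Each open branch fixes some atoms; the unmentioned ones are free. Counting distinct full assignments: branch {p2=T, p4=T} (p3, p5, p1) contributes 8 new; branch {p1=F, p4=T} (p2, p3, p5) contributes 4 new; branch {p5=F} (p2, p4, p3, p1) contributes 10 new. Total: 22.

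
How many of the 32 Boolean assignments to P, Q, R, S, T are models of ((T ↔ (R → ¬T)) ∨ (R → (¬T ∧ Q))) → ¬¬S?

Initial set: {(((T ↔ (R → ¬T)) ∨ (R → (¬T ∧ Q))) → ¬¬S)}.
(((T ↔ (R → ¬T)) ∨ (R → (¬T ∧ Q))) → ¬¬S): β-rule — branch into ¬((T ↔ (R → ¬T)) ∨ (R → (¬T ∧ Q)))  //  ¬¬S.
  branch 1 (add ¬((T ↔ (R → ¬T)) ∨ (R → (¬T ∧ Q)))):
    ¬((T ↔ (R → ¬T)) ∨ (R → (¬T ∧ Q))): α-rule — add ¬(T ↔ (R → ¬T)), ¬(R → (¬T ∧ Q)).
    ¬(R → (¬T ∧ Q)): α-rule — add R, ¬(¬T ∧ Q).
    ¬(T ↔ (R → ¬T)): β-rule — branch into T, ¬(R → ¬T)  //  ¬T, (R → ¬T).
      branch 1.1 (add T, ¬(R → ¬T)):
        ¬(R → ¬T): α-rule — add R, ¬¬T.
        ¬(¬T ∧ Q): β-rule — branch into ¬¬T  //  ¬Q.
          branch 1.1.1 (add ¬¬T):
            ○ open, literals {R=true, T=true}.
          branch 1.1.2 (add ¬Q):
            ○ open, literals {Q=false, R=true, T=true}.
      branch 1.2 (add ¬T, (R → ¬T)):
        ¬(¬T ∧ Q): β-rule — branch into ¬¬T  //  ¬Q.
          branch 1.2.1 (add ¬¬T):
            × closes — contains both T and ¬T.
          branch 1.2.2 (add ¬Q):
            (R → ¬T): β-rule — branch into ¬R  //  ¬T.
              branch 1.2.2.1 (add ¬R):
                × closes — contains both R and ¬R.
              branch 1.2.2.2 (add ¬T):
                ○ open, literals {Q=false, R=true, T=false}.
  branch 2 (add ¬¬S):
    ¬¬S: drop double negation, giving S.
    ○ open, literals {S=true}.
2 branches closed, 4 open.
Each open branch fixes some atoms; the unmentioned ones are free. Counting distinct full assignments: branch {R=true, T=true} (P, Q, S) contributes 8 new; branch {Q=false, R=true, T=true} (P, S) contributes 0 new; branch {Q=false, R=true, T=false} (P, S) contributes 4 new; branch {S=true} (P, Q, R, T) contributes 10 new. Total: 22.

22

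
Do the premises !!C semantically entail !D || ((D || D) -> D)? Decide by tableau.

Yes

Initial set: {!!C; !(!D || ((D || D) -> D))}.
!!C: drop double negation, giving C.
!(!D || ((D || D) -> D)): α-rule — add !!D, !((D || D) -> D).
!((D || D) -> D): α-rule — add (D || D), !D.
× closes — contains both D and !D.
All 1 branch closes.
Every branch closed, so the premises entail the conclusion.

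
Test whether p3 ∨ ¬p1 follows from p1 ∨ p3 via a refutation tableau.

Initial set: {(p1 ∨ p3); ¬(p3 ∨ ¬p1)}.
¬(p3 ∨ ¬p1): α-rule — add ¬p3, ¬¬p1.
(p1 ∨ p3): β-rule — branch into p1  //  p3.
  branch 1 (add p1):
    ○ open, literals {p1=T, p3=F}.
  branch 2 (add p3):
    × closes — contains both p3 and ¬p3.
1 branch closed, 1 open.
An open branch gives a countermodel: p1=T, p3=F (unmentioned atoms arbitrary); the premises hold there but the conclusion fails.

No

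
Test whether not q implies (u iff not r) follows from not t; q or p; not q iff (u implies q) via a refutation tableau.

No

Initial set: {not t; (q or p); (not q iff (u implies q)); not (not q implies (u iff not r))}.
not (not q implies (u iff not r)): α-rule — add not q, not (u iff not r).
(q or p): β-rule — branch into q  //  p.
  branch 1 (add q):
    × closes — contains both q and not q.
  branch 2 (add p):
    (not q iff (u implies q)): β-rule — branch into not q, (u implies q)  //  not not q, not (u implies q).
      branch 2.1 (add not q, (u implies q)):
        not (u iff not r): β-rule — branch into u, not not r  //  not u, not r.
          branch 2.1.1 (add u, not not r):
            (u implies q): β-rule — branch into not u  //  q.
              branch 2.1.1.1 (add not u):
                × closes — contains both u and not u.
              branch 2.1.1.2 (add q):
                × closes — contains both q and not q.
          branch 2.1.2 (add not u, not r):
            (u implies q): β-rule — branch into not u  //  q.
              branch 2.1.2.1 (add not u):
                ○ open, literals {p=true, q=false, r=false, t=false, u=false}.
              branch 2.1.2.2 (add q):
                × closes — contains both q and not q.
      branch 2.2 (add not not q, not (u implies q)):
        × closes — contains both q and not q.
5 branches closed, 1 open.
An open branch gives a countermodel: p=true, q=false, r=false, t=false, u=false (unmentioned atoms arbitrary); the premises hold there but the conclusion fails.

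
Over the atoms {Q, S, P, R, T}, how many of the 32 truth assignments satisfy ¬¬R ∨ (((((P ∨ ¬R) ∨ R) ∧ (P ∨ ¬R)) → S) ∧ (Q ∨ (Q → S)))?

Initial set: {T (¬¬R ∨ (((((P ∨ ¬R) ∨ R) ∧ (P ∨ ¬R)) → S) ∧ (Q ∨ (Q → S))))}.
T (¬¬R ∨ (((((P ∨ ¬R) ∨ R) ∧ (P ∨ ¬R)) → S) ∧ (Q ∨ (Q → S)))): β-rule — branch into T ¬¬R  //  T (((((P ∨ ¬R) ∨ R) ∧ (P ∨ ¬R)) → S) ∧ (Q ∨ (Q → S))).
  branch 1 (add T ¬¬R):
    T ¬¬R: drop double negation, giving T R.
    ○ open, literals {R=true}.
  branch 2 (add T (((((P ∨ ¬R) ∨ R) ∧ (P ∨ ¬R)) → S) ∧ (Q ∨ (Q → S)))):
    T (((((P ∨ ¬R) ∨ R) ∧ (P ∨ ¬R)) → S) ∧ (Q ∨ (Q → S))): α-rule — add T ((((P ∨ ¬R) ∨ R) ∧ (P ∨ ¬R)) → S), T (Q ∨ (Q → S)).
    T ((((P ∨ ¬R) ∨ R) ∧ (P ∨ ¬R)) → S): β-rule — branch into F (((P ∨ ¬R) ∨ R) ∧ (P ∨ ¬R))  //  T S.
      branch 2.1 (add F (((P ∨ ¬R) ∨ R) ∧ (P ∨ ¬R))):
        T (Q ∨ (Q → S)): β-rule — branch into T Q  //  T (Q → S).
          branch 2.1.1 (add T Q):
            F (((P ∨ ¬R) ∨ R) ∧ (P ∨ ¬R)): β-rule — branch into F ((P ∨ ¬R) ∨ R)  //  F (P ∨ ¬R).
              branch 2.1.1.1 (add F ((P ∨ ¬R) ∨ R)):
                F ((P ∨ ¬R) ∨ R): α-rule — add F (P ∨ ¬R), F R.
                F (P ∨ ¬R): α-rule — add F P, F ¬R.
                × closes — contains both R and ¬R.
              branch 2.1.1.2 (add F (P ∨ ¬R)):
                F (P ∨ ¬R): α-rule — add F P, F ¬R.
                ○ open, literals {P=false, Q=true, R=true}.
          branch 2.1.2 (add T (Q → S)):
            F (((P ∨ ¬R) ∨ R) ∧ (P ∨ ¬R)): β-rule — branch into F ((P ∨ ¬R) ∨ R)  //  F (P ∨ ¬R).
              branch 2.1.2.1 (add F ((P ∨ ¬R) ∨ R)):
                F ((P ∨ ¬R) ∨ R): α-rule — add F (P ∨ ¬R), F R.
                F (P ∨ ¬R): α-rule — add F P, F ¬R.
                × closes — contains both R and ¬R.
              branch 2.1.2.2 (add F (P ∨ ¬R)):
                F (P ∨ ¬R): α-rule — add F P, F ¬R.
                T (Q → S): β-rule — branch into F Q  //  T S.
                  branch 2.1.2.2.1 (add F Q):
                    ○ open, literals {P=false, Q=false, R=true}.
                  branch 2.1.2.2.2 (add T S):
                    ○ open, literals {P=false, R=true, S=true}.
      branch 2.2 (add T S):
        T (Q ∨ (Q → S)): β-rule — branch into T Q  //  T (Q → S).
          branch 2.2.1 (add T Q):
            ○ open, literals {Q=true, S=true}.
          branch 2.2.2 (add T (Q → S)):
            T (Q → S): β-rule — branch into F Q  //  T S.
              branch 2.2.2.1 (add F Q):
                ○ open, literals {Q=false, S=true}.
              branch 2.2.2.2 (add T S):
                ○ open, literals {S=true}.
2 branches closed, 7 open.
Each open branch fixes some atoms; the unmentioned ones are free. Counting distinct full assignments: branch {R=true} (Q, S, P, T) contributes 16 new; branch {P=false, Q=true, R=true} (S, T) contributes 0 new; branch {P=false, Q=false, R=true} (S, T) contributes 0 new; branch {P=false, R=true, S=true} (Q, T) contributes 0 new; branch {Q=true, S=true} (P, R, T) contributes 4 new; branch {Q=false, S=true} (P, R, T) contributes 4 new; branch {S=true} (Q, P, R, T) contributes 0 new. Total: 24.

24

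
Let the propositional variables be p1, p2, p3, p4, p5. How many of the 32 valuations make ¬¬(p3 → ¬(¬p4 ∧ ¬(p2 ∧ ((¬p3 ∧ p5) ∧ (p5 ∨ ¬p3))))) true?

24

Initial set: {T ¬¬(p3 → ¬(¬p4 ∧ ¬(p2 ∧ ((¬p3 ∧ p5) ∧ (p5 ∨ ¬p3)))))}.
T ¬¬(p3 → ¬(¬p4 ∧ ¬(p2 ∧ ((¬p3 ∧ p5) ∧ (p5 ∨ ¬p3))))): drop double negation, giving T (p3 → ¬(¬p4 ∧ ¬(p2 ∧ ((¬p3 ∧ p5) ∧ (p5 ∨ ¬p3))))).
T (p3 → ¬(¬p4 ∧ ¬(p2 ∧ ((¬p3 ∧ p5) ∧ (p5 ∨ ¬p3))))): β-rule — branch into F p3  //  T ¬(¬p4 ∧ ¬(p2 ∧ ((¬p3 ∧ p5) ∧ (p5 ∨ ¬p3)))).
  branch 1 (add F p3):
    ○ open, literals {p3=false}.
  branch 2 (add T ¬(¬p4 ∧ ¬(p2 ∧ ((¬p3 ∧ p5) ∧ (p5 ∨ ¬p3))))):
    T ¬(¬p4 ∧ ¬(p2 ∧ ((¬p3 ∧ p5) ∧ (p5 ∨ ¬p3)))): β-rule — branch into F ¬p4  //  F ¬(p2 ∧ ((¬p3 ∧ p5) ∧ (p5 ∨ ¬p3))).
      branch 2.1 (add F ¬p4):
        ○ open, literals {p4=true}.
      branch 2.2 (add F ¬(p2 ∧ ((¬p3 ∧ p5) ∧ (p5 ∨ ¬p3)))):
        F ¬(p2 ∧ ((¬p3 ∧ p5) ∧ (p5 ∨ ¬p3))): α-rule — add T p2, T ((¬p3 ∧ p5) ∧ (p5 ∨ ¬p3)).
        T ((¬p3 ∧ p5) ∧ (p5 ∨ ¬p3)): α-rule — add T (¬p3 ∧ p5), T (p5 ∨ ¬p3).
        T (¬p3 ∧ p5): α-rule — add T ¬p3, T p5.
        T (p5 ∨ ¬p3): β-rule — branch into T p5  //  T ¬p3.
          branch 2.2.1 (add T p5):
            ○ open, literals {p2=true, p3=false, p5=true}.
          branch 2.2.2 (add T ¬p3):
            ○ open, literals {p2=true, p3=false, p5=true}.
0 branches closed, 4 open.
Each open branch fixes some atoms; the unmentioned ones are free. Counting distinct full assignments: branch {p3=false} (p1, p2, p4, p5) contributes 16 new; branch {p4=true} (p1, p2, p3, p5) contributes 8 new; branch {p2=true, p3=false, p5=true} (p1, p4) contributes 0 new; branch {p2=true, p3=false, p5=true} (p1, p4) contributes 0 new. Total: 24.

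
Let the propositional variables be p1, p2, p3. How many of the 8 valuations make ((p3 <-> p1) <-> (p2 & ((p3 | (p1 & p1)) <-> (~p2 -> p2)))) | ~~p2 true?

Initial set: {T (((p3 <-> p1) <-> (p2 & ((p3 | (p1 & p1)) <-> (~p2 -> p2)))) | ~~p2)}.
T (((p3 <-> p1) <-> (p2 & ((p3 | (p1 & p1)) <-> (~p2 -> p2)))) | ~~p2): β-rule — branch into T ((p3 <-> p1) <-> (p2 & ((p3 | (p1 & p1)) <-> (~p2 -> p2))))  //  T ~~p2.
  branch 1 (add T ((p3 <-> p1) <-> (p2 & ((p3 | (p1 & p1)) <-> (~p2 -> p2))))):
    T ((p3 <-> p1) <-> (p2 & ((p3 | (p1 & p1)) <-> (~p2 -> p2)))): β-rule — branch into T (p3 <-> p1), T (p2 & ((p3 | (p1 & p1)) <-> (~p2 -> p2)))  //  F (p3 <-> p1), F (p2 & ((p3 | (p1 & p1)) <-> (~p2 -> p2))).
      branch 1.1 (add T (p3 <-> p1), T (p2 & ((p3 | (p1 & p1)) <-> (~p2 -> p2)))):
        T (p2 & ((p3 | (p1 & p1)) <-> (~p2 -> p2))): α-rule — add T p2, T ((p3 | (p1 & p1)) <-> (~p2 -> p2)).
        T (p3 <-> p1): β-rule — branch into T p3, T p1  //  F p3, F p1.
          branch 1.1.1 (add T p3, T p1):
            T ((p3 | (p1 & p1)) <-> (~p2 -> p2)): β-rule — branch into T (p3 | (p1 & p1)), T (~p2 -> p2)  //  F (p3 | (p1 & p1)), F (~p2 -> p2).
              branch 1.1.1.1 (add T (p3 | (p1 & p1)), T (~p2 -> p2)):
                T (p3 | (p1 & p1)): β-rule — branch into T p3  //  T (p1 & p1).
                  branch 1.1.1.1.1 (add T p3):
                    T (~p2 -> p2): β-rule — branch into F ~p2  //  T p2.
                      branch 1.1.1.1.1.1 (add F ~p2):
                        ○ open, literals {p1=T, p2=T, p3=T}.
                      branch 1.1.1.1.1.2 (add T p2):
                        ○ open, literals {p1=T, p2=T, p3=T}.
                  branch 1.1.1.1.2 (add T (p1 & p1)):
                    T (p1 & p1): α-rule — add T p1, T p1.
                    T (~p2 -> p2): β-rule — branch into F ~p2  //  T p2.
                      branch 1.1.1.1.2.1 (add F ~p2):
                        ○ open, literals {p1=T, p2=T, p3=T}.
                      branch 1.1.1.1.2.2 (add T p2):
                        ○ open, literals {p1=T, p2=T, p3=T}.
              branch 1.1.1.2 (add F (p3 | (p1 & p1)), F (~p2 -> p2)):
                F (p3 | (p1 & p1)): α-rule — add F p3, F (p1 & p1).
                × closes — contains both p3 and ~p3.
          branch 1.1.2 (add F p3, F p1):
            T ((p3 | (p1 & p1)) <-> (~p2 -> p2)): β-rule — branch into T (p3 | (p1 & p1)), T (~p2 -> p2)  //  F (p3 | (p1 & p1)), F (~p2 -> p2).
              branch 1.1.2.1 (add T (p3 | (p1 & p1)), T (~p2 -> p2)):
                T (p3 | (p1 & p1)): β-rule — branch into T p3  //  T (p1 & p1).
                  branch 1.1.2.1.1 (add T p3):
                    × closes — contains both p3 and ~p3.
                  branch 1.1.2.1.2 (add T (p1 & p1)):
                    T (p1 & p1): α-rule — add T p1, T p1.
                    × closes — contains both p1 and ~p1.
              branch 1.1.2.2 (add F (p3 | (p1 & p1)), F (~p2 -> p2)):
                F (p3 | (p1 & p1)): α-rule — add F p3, F (p1 & p1).
                F (~p2 -> p2): α-rule — add T ~p2, F p2.
                × closes — contains both p2 and ~p2.
      branch 1.2 (add F (p3 <-> p1), F (p2 & ((p3 | (p1 & p1)) <-> (~p2 -> p2)))):
        F (p3 <-> p1): β-rule — branch into T p3, F p1  //  F p3, T p1.
          branch 1.2.1 (add T p3, F p1):
            F (p2 & ((p3 | (p1 & p1)) <-> (~p2 -> p2))): β-rule — branch into F p2  //  F ((p3 | (p1 & p1)) <-> (~p2 -> p2)).
              branch 1.2.1.1 (add F p2):
                ○ open, literals {p1=F, p2=F, p3=T}.
              branch 1.2.1.2 (add F ((p3 | (p1 & p1)) <-> (~p2 -> p2))):
                F ((p3 | (p1 & p1)) <-> (~p2 -> p2)): β-rule — branch into T (p3 | (p1 & p1)), F (~p2 -> p2)  //  F (p3 | (p1 & p1)), T (~p2 -> p2).
                  branch 1.2.1.2.1 (add T (p3 | (p1 & p1)), F (~p2 -> p2)):
                    F (~p2 -> p2): α-rule — add T ~p2, F p2.
                    T (p3 | (p1 & p1)): β-rule — branch into T p3  //  T (p1 & p1).
                      branch 1.2.1.2.1.1 (add T p3):
                        ○ open, literals {p1=F, p2=F, p3=T}.
                      branch 1.2.1.2.1.2 (add T (p1 & p1)):
                        T (p1 & p1): α-rule — add T p1, T p1.
                        × closes — contains both p1 and ~p1.
                  branch 1.2.1.2.2 (add F (p3 | (p1 & p1)), T (~p2 -> p2)):
                    F (p3 | (p1 & p1)): α-rule — add F p3, F (p1 & p1).
                    × closes — contains both p3 and ~p3.
          branch 1.2.2 (add F p3, T p1):
            F (p2 & ((p3 | (p1 & p1)) <-> (~p2 -> p2))): β-rule — branch into F p2  //  F ((p3 | (p1 & p1)) <-> (~p2 -> p2)).
              branch 1.2.2.1 (add F p2):
                ○ open, literals {p1=T, p2=F, p3=F}.
              branch 1.2.2.2 (add F ((p3 | (p1 & p1)) <-> (~p2 -> p2))):
                F ((p3 | (p1 & p1)) <-> (~p2 -> p2)): β-rule — branch into T (p3 | (p1 & p1)), F (~p2 -> p2)  //  F (p3 | (p1 & p1)), T (~p2 -> p2).
                  branch 1.2.2.2.1 (add T (p3 | (p1 & p1)), F (~p2 -> p2)):
                    F (~p2 -> p2): α-rule — add T ~p2, F p2.
                    T (p3 | (p1 & p1)): β-rule — branch into T p3  //  T (p1 & p1).
                      branch 1.2.2.2.1.1 (add T p3):
                        × closes — contains both p3 and ~p3.
                      branch 1.2.2.2.1.2 (add T (p1 & p1)):
                        T (p1 & p1): α-rule — add T p1, T p1.
                        ○ open, literals {p1=T, p2=F, p3=F}.
                  branch 1.2.2.2.2 (add F (p3 | (p1 & p1)), T (~p2 -> p2)):
                    F (p3 | (p1 & p1)): α-rule — add F p3, F (p1 & p1).
                    T (~p2 -> p2): β-rule — branch into F ~p2  //  T p2.
                      branch 1.2.2.2.2.1 (add F ~p2):
                        F (p1 & p1): β-rule — branch into F p1  //  F p1.
                          branch 1.2.2.2.2.1.1 (add F p1):
                            × closes — contains both p1 and ~p1.
                          branch 1.2.2.2.2.1.2 (add F p1):
                            × closes — contains both p1 and ~p1.
                      branch 1.2.2.2.2.2 (add T p2):
                        F (p1 & p1): β-rule — branch into F p1  //  F p1.
                          branch 1.2.2.2.2.2.1 (add F p1):
                            × closes — contains both p1 and ~p1.
                          branch 1.2.2.2.2.2.2 (add F p1):
                            × closes — contains both p1 and ~p1.
  branch 2 (add T ~~p2):
    T ~~p2: drop double negation, giving T p2.
    ○ open, literals {p2=T}.
11 branches closed, 9 open.
Each open branch fixes some atoms; the unmentioned ones are free. Counting distinct full assignments: branch {p1=T, p2=T, p3=T} (none free) contributes 1 new; branch {p1=T, p2=T, p3=T} (none free) contributes 0 new; branch {p1=T, p2=T, p3=T} (none free) contributes 0 new; branch {p1=T, p2=T, p3=T} (none free) contributes 0 new; branch {p1=F, p2=F, p3=T} (none free) contributes 1 new; branch {p1=F, p2=F, p3=T} (none free) contributes 0 new; branch {p1=T, p2=F, p3=F} (none free) contributes 1 new; branch {p1=T, p2=F, p3=F} (none free) contributes 0 new; branch {p2=T} (p1, p3) contributes 3 new. Total: 6.

6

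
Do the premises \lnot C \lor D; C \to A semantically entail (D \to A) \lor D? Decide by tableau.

Initial set: {T (\lnot C \lor D); T (C \to A); F ((D \to A) \lor D)}.
F ((D \to A) \lor D): α-rule — add F (D \to A), F D.
F (D \to A): α-rule — add T D, F A.
× closes — contains both D and \lnot D.
All 1 branch closes.
Every branch closed, so the premises entail the conclusion.

Yes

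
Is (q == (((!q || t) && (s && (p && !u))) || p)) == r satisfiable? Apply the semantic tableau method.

Satisfiable

Initial set: {((q == (((!q || t) && (s && (p && !u))) || p)) == r)}.
((q == (((!q || t) && (s && (p && !u))) || p)) == r): β-rule — branch into (q == (((!q || t) && (s && (p && !u))) || p)), r  //  !(q == (((!q || t) && (s && (p && !u))) || p)), !r.
  branch 1 (add (q == (((!q || t) && (s && (p && !u))) || p)), r):
    (q == (((!q || t) && (s && (p && !u))) || p)): β-rule — branch into q, (((!q || t) && (s && (p && !u))) || p)  //  !q, !(((!q || t) && (s && (p && !u))) || p).
      branch 1.1 (add q, (((!q || t) && (s && (p && !u))) || p)):
        (((!q || t) && (s && (p && !u))) || p): β-rule — branch into ((!q || t) && (s && (p && !u)))  //  p.
          branch 1.1.1 (add ((!q || t) && (s && (p && !u)))):
            ((!q || t) && (s && (p && !u))): α-rule — add (!q || t), (s && (p && !u)).
            (s && (p && !u)): α-rule — add s, (p && !u).
            (p && !u): α-rule — add p, !u.
            (!q || t): β-rule — branch into !q  //  t.
              branch 1.1.1.1 (add !q):
                × closes — contains both q and !q.
              branch 1.1.1.2 (add t):
                ○ open, literals {p=T, q=T, r=T, s=T, t=T, u=F}.
          branch 1.1.2 (add p):
            ○ open, literals {p=T, q=T, r=T}.
      branch 1.2 (add !q, !(((!q || t) && (s && (p && !u))) || p)):
        !(((!q || t) && (s && (p && !u))) || p): α-rule — add !((!q || t) && (s && (p && !u))), !p.
        !((!q || t) && (s && (p && !u))): β-rule — branch into !(!q || t)  //  !(s && (p && !u)).
          branch 1.2.1 (add !(!q || t)):
            !(!q || t): α-rule — add !!q, !t.
            × closes — contains both q and !q.
          branch 1.2.2 (add !(s && (p && !u))):
            !(s && (p && !u)): β-rule — branch into !s  //  !(p && !u).
              branch 1.2.2.1 (add !s):
                ○ open, literals {p=F, q=F, r=T, s=F}.
              branch 1.2.2.2 (add !(p && !u)):
                !(p && !u): β-rule — branch into !p  //  !!u.
                  branch 1.2.2.2.1 (add !p):
                    ○ open, literals {p=F, q=F, r=T}.
                  branch 1.2.2.2.2 (add !!u):
                    ○ open, literals {p=F, q=F, r=T, u=T}.
  branch 2 (add !(q == (((!q || t) && (s && (p && !u))) || p)), !r):
    !(q == (((!q || t) && (s && (p && !u))) || p)): β-rule — branch into q, !(((!q || t) && (s && (p && !u))) || p)  //  !q, (((!q || t) && (s && (p && !u))) || p).
      branch 2.1 (add q, !(((!q || t) && (s && (p && !u))) || p)):
        !(((!q || t) && (s && (p && !u))) || p): α-rule — add !((!q || t) && (s && (p && !u))), !p.
        !((!q || t) && (s && (p && !u))): β-rule — branch into !(!q || t)  //  !(s && (p && !u)).
          branch 2.1.1 (add !(!q || t)):
            !(!q || t): α-rule — add !!q, !t.
            ○ open, literals {p=F, q=T, r=F, t=F}.
          branch 2.1.2 (add !(s && (p && !u))):
            !(s && (p && !u)): β-rule — branch into !s  //  !(p && !u).
              branch 2.1.2.1 (add !s):
                ○ open, literals {p=F, q=T, r=F, s=F}.
              branch 2.1.2.2 (add !(p && !u)):
                !(p && !u): β-rule — branch into !p  //  !!u.
                  branch 2.1.2.2.1 (add !p):
                    ○ open, literals {p=F, q=T, r=F}.
                  branch 2.1.2.2.2 (add !!u):
                    ○ open, literals {p=F, q=T, r=F, u=T}.
      branch 2.2 (add !q, (((!q || t) && (s && (p && !u))) || p)):
        (((!q || t) && (s && (p && !u))) || p): β-rule — branch into ((!q || t) && (s && (p && !u)))  //  p.
          branch 2.2.1 (add ((!q || t) && (s && (p && !u)))):
            ((!q || t) && (s && (p && !u))): α-rule — add (!q || t), (s && (p && !u)).
            (s && (p && !u)): α-rule — add s, (p && !u).
            (p && !u): α-rule — add p, !u.
            (!q || t): β-rule — branch into !q  //  t.
              branch 2.2.1.1 (add !q):
                ○ open, literals {p=T, q=F, r=F, s=T, u=F}.
              branch 2.2.1.2 (add t):
                ○ open, literals {p=T, q=F, r=F, s=T, t=T, u=F}.
          branch 2.2.2 (add p):
            ○ open, literals {p=T, q=F, r=F}.
2 branches closed, 12 open.
An open branch gives a satisfying assignment: p=T, q=T, r=T, s=T, t=T, u=F.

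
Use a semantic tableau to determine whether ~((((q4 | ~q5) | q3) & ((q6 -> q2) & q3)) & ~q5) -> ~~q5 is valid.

Not valid

Assume the negation and expand:
Initial set: {~(~((((q4 | ~q5) | q3) & ((q6 -> q2) & q3)) & ~q5) -> ~~q5)}.
~(~((((q4 | ~q5) | q3) & ((q6 -> q2) & q3)) & ~q5) -> ~~q5): α-rule — add ~((((q4 | ~q5) | q3) & ((q6 -> q2) & q3)) & ~q5), ~~~q5.
~~~q5: drop double negation, giving ~q5.
~((((q4 | ~q5) | q3) & ((q6 -> q2) & q3)) & ~q5): β-rule — branch into ~(((q4 | ~q5) | q3) & ((q6 -> q2) & q3))  //  ~~q5.
  branch 1 (add ~(((q4 | ~q5) | q3) & ((q6 -> q2) & q3))):
    ~(((q4 | ~q5) | q3) & ((q6 -> q2) & q3)): β-rule — branch into ~((q4 | ~q5) | q3)  //  ~((q6 -> q2) & q3).
      branch 1.1 (add ~((q4 | ~q5) | q3)):
        ~((q4 | ~q5) | q3): α-rule — add ~(q4 | ~q5), ~q3.
        ~(q4 | ~q5): α-rule — add ~q4, ~~q5.
        × closes — contains both q5 and ~q5.
      branch 1.2 (add ~((q6 -> q2) & q3)):
        ~((q6 -> q2) & q3): β-rule — branch into ~(q6 -> q2)  //  ~q3.
          branch 1.2.1 (add ~(q6 -> q2)):
            ~(q6 -> q2): α-rule — add q6, ~q2.
            ○ open, literals {q2=false, q5=false, q6=true}.
          branch 1.2.2 (add ~q3):
            ○ open, literals {q3=false, q5=false}.
  branch 2 (add ~~q5):
    × closes — contains both q5 and ~q5.
2 branches closed, 2 open.
An open branch gives a countermodel: q2=false, q5=false, q6=true (unmentioned atoms arbitrary); under it the original formula is false.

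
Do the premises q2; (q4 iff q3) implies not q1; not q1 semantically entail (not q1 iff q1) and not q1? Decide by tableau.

No

Initial set: {q2; ((q4 iff q3) implies not q1); not q1; not ((not q1 iff q1) and not q1)}.
((q4 iff q3) implies not q1): β-rule — branch into not (q4 iff q3)  //  not q1.
  branch 1 (add not (q4 iff q3)):
    not ((not q1 iff q1) and not q1): β-rule — branch into not (not q1 iff q1)  //  not not q1.
      branch 1.1 (add not (not q1 iff q1)):
        not (q4 iff q3): β-rule — branch into q4, not q3  //  not q4, q3.
          branch 1.1.1 (add q4, not q3):
            not (not q1 iff q1): β-rule — branch into not q1, not q1  //  not not q1, q1.
              branch 1.1.1.1 (add not q1, not q1):
                ○ open, literals {q1=0, q2=1, q3=0, q4=1}.
              branch 1.1.1.2 (add not not q1, q1):
                × closes — contains both q1 and not q1.
          branch 1.1.2 (add not q4, q3):
            not (not q1 iff q1): β-rule — branch into not q1, not q1  //  not not q1, q1.
              branch 1.1.2.1 (add not q1, not q1):
                ○ open, literals {q1=0, q2=1, q3=1, q4=0}.
              branch 1.1.2.2 (add not not q1, q1):
                × closes — contains both q1 and not q1.
      branch 1.2 (add not not q1):
        × closes — contains both q1 and not q1.
  branch 2 (add not q1):
    not ((not q1 iff q1) and not q1): β-rule — branch into not (not q1 iff q1)  //  not not q1.
      branch 2.1 (add not (not q1 iff q1)):
        not (not q1 iff q1): β-rule — branch into not q1, not q1  //  not not q1, q1.
          branch 2.1.1 (add not q1, not q1):
            ○ open, literals {q1=0, q2=1}.
          branch 2.1.2 (add not not q1, q1):
            × closes — contains both q1 and not q1.
      branch 2.2 (add not not q1):
        × closes — contains both q1 and not q1.
5 branches closed, 3 open.
An open branch gives a countermodel: q1=0, q2=1, q3=0, q4=1 (unmentioned atoms arbitrary); the premises hold there but the conclusion fails.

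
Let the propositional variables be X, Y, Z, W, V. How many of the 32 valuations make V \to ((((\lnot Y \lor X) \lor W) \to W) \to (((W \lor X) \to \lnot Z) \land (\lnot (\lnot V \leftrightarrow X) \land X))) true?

24

Initial set: {(V \to ((((\lnot Y \lor X) \lor W) \to W) \to (((W \lor X) \to \lnot Z) \land (\lnot (\lnot V \leftrightarrow X) \land X))))}.
(V \to ((((\lnot Y \lor X) \lor W) \to W) \to (((W \lor X) \to \lnot Z) \land (\lnot (\lnot V \leftrightarrow X) \land X)))): β-rule — branch into \lnot V  //  ((((\lnot Y \lor X) \lor W) \to W) \to (((W \lor X) \to \lnot Z) \land (\lnot (\lnot V \leftrightarrow X) \land X))).
  branch 1 (add \lnot V):
    ○ open, literals {V=0}.
  branch 2 (add ((((\lnot Y \lor X) \lor W) \to W) \to (((W \lor X) \to \lnot Z) \land (\lnot (\lnot V \leftrightarrow X) \land X)))):
    ((((\lnot Y \lor X) \lor W) \to W) \to (((W \lor X) \to \lnot Z) \land (\lnot (\lnot V \leftrightarrow X) \land X))): β-rule — branch into \lnot (((\lnot Y \lor X) \lor W) \to W)  //  (((W \lor X) \to \lnot Z) \land (\lnot (\lnot V \leftrightarrow X) \land X)).
      branch 2.1 (add \lnot (((\lnot Y \lor X) \lor W) \to W)):
        \lnot (((\lnot Y \lor X) \lor W) \to W): α-rule — add ((\lnot Y \lor X) \lor W), \lnot W.
        ((\lnot Y \lor X) \lor W): β-rule — branch into (\lnot Y \lor X)  //  W.
          branch 2.1.1 (add (\lnot Y \lor X)):
            (\lnot Y \lor X): β-rule — branch into \lnot Y  //  X.
              branch 2.1.1.1 (add \lnot Y):
                ○ open, literals {W=0, Y=0}.
              branch 2.1.1.2 (add X):
                ○ open, literals {W=0, X=1}.
          branch 2.1.2 (add W):
            × closes — contains both W and \lnot W.
      branch 2.2 (add (((W \lor X) \to \lnot Z) \land (\lnot (\lnot V \leftrightarrow X) \land X))):
        (((W \lor X) \to \lnot Z) \land (\lnot (\lnot V \leftrightarrow X) \land X)): α-rule — add ((W \lor X) \to \lnot Z), (\lnot (\lnot V \leftrightarrow X) \land X).
        (\lnot (\lnot V \leftrightarrow X) \land X): α-rule — add \lnot (\lnot V \leftrightarrow X), X.
        ((W \lor X) \to \lnot Z): β-rule — branch into \lnot (W \lor X)  //  \lnot Z.
          branch 2.2.1 (add \lnot (W \lor X)):
            \lnot (W \lor X): α-rule — add \lnot W, \lnot X.
            × closes — contains both X and \lnot X.
          branch 2.2.2 (add \lnot Z):
            \lnot (\lnot V \leftrightarrow X): β-rule — branch into \lnot V, \lnot X  //  \lnot \lnot V, X.
              branch 2.2.2.1 (add \lnot V, \lnot X):
                × closes — contains both X and \lnot X.
              branch 2.2.2.2 (add \lnot \lnot V, X):
                ○ open, literals {V=1, X=1, Z=0}.
3 branches closed, 4 open.
Each open branch fixes some atoms; the unmentioned ones are free. Counting distinct full assignments: branch {V=0} (X, Y, Z, W) contributes 16 new; branch {W=0, Y=0} (X, Z, V) contributes 4 new; branch {W=0, X=1} (Y, Z, V) contributes 2 new; branch {V=1, X=1, Z=0} (Y, W) contributes 2 new. Total: 24.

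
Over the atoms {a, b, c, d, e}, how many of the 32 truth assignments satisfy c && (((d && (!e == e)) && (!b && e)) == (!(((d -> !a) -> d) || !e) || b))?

6

Initial set: {(c && (((d && (!e == e)) && (!b && e)) == (!(((d -> !a) -> d) || !e) || b)))}.
(c && (((d && (!e == e)) && (!b && e)) == (!(((d -> !a) -> d) || !e) || b))): α-rule — add c, (((d && (!e == e)) && (!b && e)) == (!(((d -> !a) -> d) || !e) || b)).
(((d && (!e == e)) && (!b && e)) == (!(((d -> !a) -> d) || !e) || b)): β-rule — branch into ((d && (!e == e)) && (!b && e)), (!(((d -> !a) -> d) || !e) || b)  //  !((d && (!e == e)) && (!b && e)), !(!(((d -> !a) -> d) || !e) || b).
  branch 1 (add ((d && (!e == e)) && (!b && e)), (!(((d -> !a) -> d) || !e) || b)):
    ((d && (!e == e)) && (!b && e)): α-rule — add (d && (!e == e)), (!b && e).
    (d && (!e == e)): α-rule — add d, (!e == e).
    (!b && e): α-rule — add !b, e.
    (!(((d -> !a) -> d) || !e) || b): β-rule — branch into !(((d -> !a) -> d) || !e)  //  b.
      branch 1.1 (add !(((d -> !a) -> d) || !e)):
        !(((d -> !a) -> d) || !e): α-rule — add !((d -> !a) -> d), !!e.
        !((d -> !a) -> d): α-rule — add (d -> !a), !d.
        × closes — contains both d and !d.
      branch 1.2 (add b):
        × closes — contains both b and !b.
  branch 2 (add !((d && (!e == e)) && (!b && e)), !(!(((d -> !a) -> d) || !e) || b)):
    !(!(((d -> !a) -> d) || !e) || b): α-rule — add !!(((d -> !a) -> d) || !e), !b.
    !((d && (!e == e)) && (!b && e)): β-rule — branch into !(d && (!e == e))  //  !(!b && e).
      branch 2.1 (add !(d && (!e == e))):
        !!(((d -> !a) -> d) || !e): β-rule — branch into ((d -> !a) -> d)  //  !e.
          branch 2.1.1 (add ((d -> !a) -> d)):
            !(d && (!e == e)): β-rule — branch into !d  //  !(!e == e).
              branch 2.1.1.1 (add !d):
                ((d -> !a) -> d): β-rule — branch into !(d -> !a)  //  d.
                  branch 2.1.1.1.1 (add !(d -> !a)):
                    !(d -> !a): α-rule — add d, !!a.
                    × closes — contains both d and !d.
                  branch 2.1.1.1.2 (add d):
                    × closes — contains both d and !d.
              branch 2.1.1.2 (add !(!e == e)):
                ((d -> !a) -> d): β-rule — branch into !(d -> !a)  //  d.
                  branch 2.1.1.2.1 (add !(d -> !a)):
                    !(d -> !a): α-rule — add d, !!a.
                    !(!e == e): β-rule — branch into !e, !e  //  !!e, e.
                      branch 2.1.1.2.1.1 (add !e, !e):
                        ○ open, literals {a=true, b=false, c=true, d=true, e=false}.
                      branch 2.1.1.2.1.2 (add !!e, e):
                        ○ open, literals {a=true, b=false, c=true, d=true, e=true}.
                  branch 2.1.1.2.2 (add d):
                    !(!e == e): β-rule — branch into !e, !e  //  !!e, e.
                      branch 2.1.1.2.2.1 (add !e, !e):
                        ○ open, literals {b=false, c=true, d=true, e=false}.
                      branch 2.1.1.2.2.2 (add !!e, e):
                        ○ open, literals {b=false, c=true, d=true, e=true}.
          branch 2.1.2 (add !e):
            !(d && (!e == e)): β-rule — branch into !d  //  !(!e == e).
              branch 2.1.2.1 (add !d):
                ○ open, literals {b=false, c=true, d=false, e=false}.
              branch 2.1.2.2 (add !(!e == e)):
                !(!e == e): β-rule — branch into !e, !e  //  !!e, e.
                  branch 2.1.2.2.1 (add !e, !e):
                    ○ open, literals {b=false, c=true, e=false}.
                  branch 2.1.2.2.2 (add !!e, e):
                    × closes — contains both e and !e.
      branch 2.2 (add !(!b && e)):
        !!(((d -> !a) -> d) || !e): β-rule — branch into ((d -> !a) -> d)  //  !e.
          branch 2.2.1 (add ((d -> !a) -> d)):
            !(!b && e): β-rule — branch into !!b  //  !e.
              branch 2.2.1.1 (add !!b):
                × closes — contains both b and !b.
              branch 2.2.1.2 (add !e):
                ((d -> !a) -> d): β-rule — branch into !(d -> !a)  //  d.
                  branch 2.2.1.2.1 (add !(d -> !a)):
                    !(d -> !a): α-rule — add d, !!a.
                    ○ open, literals {a=true, b=false, c=true, d=true, e=false}.
                  branch 2.2.1.2.2 (add d):
                    ○ open, literals {b=false, c=true, d=true, e=false}.
          branch 2.2.2 (add !e):
            !(!b && e): β-rule — branch into !!b  //  !e.
              branch 2.2.2.1 (add !!b):
                × closes — contains both b and !b.
              branch 2.2.2.2 (add !e):
                ○ open, literals {b=false, c=true, e=false}.
7 branches closed, 9 open.
Each open branch fixes some atoms; the unmentioned ones are free. Counting distinct full assignments: branch {a=true, b=false, c=true, d=true, e=false} (none free) contributes 1 new; branch {a=true, b=false, c=true, d=true, e=true} (none free) contributes 1 new; branch {b=false, c=true, d=true, e=false} (a) contributes 1 new; branch {b=false, c=true, d=true, e=true} (a) contributes 1 new; branch {b=false, c=true, d=false, e=false} (a) contributes 2 new; branch {b=false, c=true, e=false} (a, d) contributes 0 new; branch {a=true, b=false, c=true, d=true, e=false} (none free) contributes 0 new; branch {b=false, c=true, d=true, e=false} (a) contributes 0 new; branch {b=false, c=true, e=false} (a, d) contributes 0 new. Total: 6.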